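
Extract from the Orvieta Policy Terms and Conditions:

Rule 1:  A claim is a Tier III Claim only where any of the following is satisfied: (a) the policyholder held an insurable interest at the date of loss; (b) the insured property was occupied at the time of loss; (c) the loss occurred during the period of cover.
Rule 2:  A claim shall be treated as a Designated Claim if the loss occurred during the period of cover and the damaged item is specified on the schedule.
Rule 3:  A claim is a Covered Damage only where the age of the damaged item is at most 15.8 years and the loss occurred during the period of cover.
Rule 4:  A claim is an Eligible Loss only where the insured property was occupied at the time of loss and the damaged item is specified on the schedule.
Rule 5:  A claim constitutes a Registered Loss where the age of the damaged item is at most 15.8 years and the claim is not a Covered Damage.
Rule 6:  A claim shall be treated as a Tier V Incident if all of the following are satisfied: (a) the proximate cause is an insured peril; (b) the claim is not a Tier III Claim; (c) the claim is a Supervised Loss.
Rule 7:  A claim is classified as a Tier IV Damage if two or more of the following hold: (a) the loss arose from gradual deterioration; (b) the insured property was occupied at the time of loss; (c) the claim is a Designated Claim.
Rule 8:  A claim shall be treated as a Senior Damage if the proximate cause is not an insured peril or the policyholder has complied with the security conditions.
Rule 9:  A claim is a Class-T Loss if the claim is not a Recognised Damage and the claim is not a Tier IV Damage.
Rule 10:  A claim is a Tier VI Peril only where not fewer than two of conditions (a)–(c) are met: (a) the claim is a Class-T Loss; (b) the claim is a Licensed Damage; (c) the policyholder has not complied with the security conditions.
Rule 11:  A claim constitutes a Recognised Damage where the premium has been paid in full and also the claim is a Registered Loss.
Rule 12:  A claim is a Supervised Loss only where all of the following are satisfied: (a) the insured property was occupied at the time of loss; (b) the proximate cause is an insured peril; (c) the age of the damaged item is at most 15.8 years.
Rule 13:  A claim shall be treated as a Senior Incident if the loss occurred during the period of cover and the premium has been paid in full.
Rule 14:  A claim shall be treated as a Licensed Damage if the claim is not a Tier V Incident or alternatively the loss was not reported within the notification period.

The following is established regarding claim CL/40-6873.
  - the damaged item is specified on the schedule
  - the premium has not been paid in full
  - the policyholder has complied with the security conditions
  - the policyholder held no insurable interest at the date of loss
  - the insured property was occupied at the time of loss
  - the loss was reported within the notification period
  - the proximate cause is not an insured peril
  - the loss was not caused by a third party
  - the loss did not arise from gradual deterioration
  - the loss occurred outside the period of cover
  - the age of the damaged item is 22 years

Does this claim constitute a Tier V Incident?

Under rule 1: the policyholder held an insurable interest at the date of loss? no; or the insured property was occupied at the time of loss? yes; or the loss occurred during the period of cover? no. So the claim is a Tier III Claim.
Under rule 12: the insured property was occupied at the time of loss? yes; and the proximate cause is an insured peril? no; and age of the damaged item: 22 years ≤ 15.8 years? no. So the claim is not a Supervised Loss.
Under rule 6: the proximate cause is an insured peril? no; and not a Tier III Claim (rule 1)? no; and Supervised Loss (rule 12)? no. So the claim is not a Tier V Incident.

No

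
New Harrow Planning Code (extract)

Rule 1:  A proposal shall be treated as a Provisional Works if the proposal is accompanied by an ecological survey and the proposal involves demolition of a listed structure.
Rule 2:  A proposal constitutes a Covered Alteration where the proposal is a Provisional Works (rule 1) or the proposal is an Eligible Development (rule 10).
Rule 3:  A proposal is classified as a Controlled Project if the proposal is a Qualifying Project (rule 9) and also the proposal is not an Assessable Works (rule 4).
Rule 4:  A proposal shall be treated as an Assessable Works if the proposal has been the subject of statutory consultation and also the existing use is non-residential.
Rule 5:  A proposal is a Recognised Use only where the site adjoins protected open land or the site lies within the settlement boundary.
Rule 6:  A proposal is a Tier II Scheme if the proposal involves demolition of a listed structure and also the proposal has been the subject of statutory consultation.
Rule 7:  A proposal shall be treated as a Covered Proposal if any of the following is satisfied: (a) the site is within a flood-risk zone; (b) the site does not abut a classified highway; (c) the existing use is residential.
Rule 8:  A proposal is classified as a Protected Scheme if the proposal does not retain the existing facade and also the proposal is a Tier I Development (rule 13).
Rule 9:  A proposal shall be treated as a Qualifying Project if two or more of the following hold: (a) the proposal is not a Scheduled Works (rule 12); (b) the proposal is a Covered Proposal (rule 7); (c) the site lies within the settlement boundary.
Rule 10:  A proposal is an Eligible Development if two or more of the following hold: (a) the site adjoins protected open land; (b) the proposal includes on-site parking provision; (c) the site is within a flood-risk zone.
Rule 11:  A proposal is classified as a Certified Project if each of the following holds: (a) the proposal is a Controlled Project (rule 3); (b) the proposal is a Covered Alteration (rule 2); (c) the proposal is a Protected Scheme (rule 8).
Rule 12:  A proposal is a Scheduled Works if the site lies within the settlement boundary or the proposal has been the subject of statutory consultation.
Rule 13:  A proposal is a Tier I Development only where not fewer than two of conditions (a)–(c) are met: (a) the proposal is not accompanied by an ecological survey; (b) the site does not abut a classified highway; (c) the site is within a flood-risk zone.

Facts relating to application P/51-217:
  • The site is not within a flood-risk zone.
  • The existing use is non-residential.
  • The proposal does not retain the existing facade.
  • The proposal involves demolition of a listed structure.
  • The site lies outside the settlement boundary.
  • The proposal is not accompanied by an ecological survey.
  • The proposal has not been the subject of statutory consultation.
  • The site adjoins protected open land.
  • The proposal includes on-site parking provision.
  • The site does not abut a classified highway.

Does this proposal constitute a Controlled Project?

Yes

rule 12 — Scheduled Works: [the site lies within the settlement boundary? no] OR [the proposal has been the subject of statutory consultation? no] → not satisfied.
rule 7 — Covered Proposal: [the site is within a flood-risk zone? no] OR [the site does not abut a classified highway? yes] OR [the existing use is residential? no] → satisfied.
rule 9 — Qualifying Project: not a Scheduled Works (rule 12)? yes; Covered Proposal (rule 7)? yes; the site lies within the settlement boundary? no — 2 of 3 hold (need ≥2) → satisfied.
rule 4 — Assessable Works: [the proposal has been the subject of statutory consultation? no] AND [the existing use is non-residential? yes] → not satisfied.
rule 3 — Controlled Project: [Qualifying Project (rule 9)? yes] AND [not an Assessable Works (rule 4)? yes] → satisfied.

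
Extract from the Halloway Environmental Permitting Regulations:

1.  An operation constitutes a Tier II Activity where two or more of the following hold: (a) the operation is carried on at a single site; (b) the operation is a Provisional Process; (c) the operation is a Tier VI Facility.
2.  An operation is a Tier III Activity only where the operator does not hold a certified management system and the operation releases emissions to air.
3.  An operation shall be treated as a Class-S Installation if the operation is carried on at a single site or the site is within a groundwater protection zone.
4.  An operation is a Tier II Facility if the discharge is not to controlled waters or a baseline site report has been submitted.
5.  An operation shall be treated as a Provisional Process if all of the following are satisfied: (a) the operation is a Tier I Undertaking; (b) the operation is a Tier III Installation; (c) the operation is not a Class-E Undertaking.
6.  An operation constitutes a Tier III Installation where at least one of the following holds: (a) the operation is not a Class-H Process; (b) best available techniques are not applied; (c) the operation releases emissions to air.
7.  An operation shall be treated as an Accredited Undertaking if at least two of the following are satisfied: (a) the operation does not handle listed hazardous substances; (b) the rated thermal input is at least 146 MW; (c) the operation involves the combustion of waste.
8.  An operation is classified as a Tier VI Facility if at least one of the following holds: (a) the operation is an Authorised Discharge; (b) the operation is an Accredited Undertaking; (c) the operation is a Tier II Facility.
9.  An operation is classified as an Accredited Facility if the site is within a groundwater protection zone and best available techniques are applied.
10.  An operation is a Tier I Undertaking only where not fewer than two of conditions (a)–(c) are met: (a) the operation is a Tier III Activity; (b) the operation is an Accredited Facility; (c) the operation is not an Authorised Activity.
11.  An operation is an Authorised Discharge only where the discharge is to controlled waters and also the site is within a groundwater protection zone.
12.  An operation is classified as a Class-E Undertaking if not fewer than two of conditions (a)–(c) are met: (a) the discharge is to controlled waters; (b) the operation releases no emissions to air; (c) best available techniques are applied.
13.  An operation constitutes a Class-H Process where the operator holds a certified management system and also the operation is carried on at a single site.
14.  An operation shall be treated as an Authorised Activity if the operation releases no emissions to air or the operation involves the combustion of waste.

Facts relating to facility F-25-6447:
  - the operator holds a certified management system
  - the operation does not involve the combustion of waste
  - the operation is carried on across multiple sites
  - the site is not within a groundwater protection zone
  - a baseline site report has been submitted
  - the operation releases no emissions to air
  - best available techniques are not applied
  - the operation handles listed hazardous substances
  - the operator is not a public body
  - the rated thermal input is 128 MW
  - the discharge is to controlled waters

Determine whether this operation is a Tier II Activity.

No

paragraph 2 — Tier III Activity: [the operator does not hold a certified management system? no] AND [the operation releases emissions to air? no] → not satisfied.
paragraph 9 — Accredited Facility: [the site is within a groundwater protection zone? no] AND [best available techniques are applied? no] → not satisfied.
paragraph 14 — Authorised Activity: [the operation releases no emissions to air? yes] OR [the operation involves the combustion of waste? no] → satisfied.
paragraph 10 — Tier I Undertaking: Tier III Activity (paragraph 2)? no; Accredited Facility (paragraph 9)? no; not an Authorised Activity (paragraph 14)? no — 0 of 3 hold (need ≥2) → not satisfied.
paragraph 13 — Class-H Process: [the operator holds a certified management system? yes] AND [the operation is carried on at a single site? no] → not satisfied.
paragraph 6 — Tier III Installation: [not a Class-H Process (paragraph 13)? yes] OR [best available techniques are not applied? yes] OR [the operation releases emissions to air? no] → satisfied.
paragraph 12 — Class-E Undertaking: the discharge is to controlled waters? yes; the operation releases no emissions to air? yes; best available techniques are applied? no — 2 of 3 hold (need ≥2) → satisfied.
paragraph 5 — Provisional Process: [Tier I Undertaking (paragraph 10)? no] AND [Tier III Installation (paragraph 6)? yes] AND [not a Class-E Undertaking (paragraph 12)? no] → not satisfied.
paragraph 11 — Authorised Discharge: [the discharge is to controlled waters? yes] AND [the site is within a groundwater protection zone? no] → not satisfied.
paragraph 7 — Accredited Undertaking: the operation does not handle listed hazardous substances? no; rated thermal input: 128 MW ≥ 146 MW? no; the operation involves the combustion of waste? no — 0 of 3 hold (need ≥2) → not satisfied.
paragraph 4 — Tier II Facility: [the discharge is not to controlled waters? no] OR [a baseline site report has been submitted? yes] → satisfied.
paragraph 8 — Tier VI Facility: [Authorised Discharge (paragraph 11)? no] OR [Accredited Undertaking (paragraph 7)? no] OR [Tier II Facility (paragraph 4)? yes] → satisfied.
paragraph 1 — Tier II Activity: the operation is carried on at a single site? no; Provisional Process (paragraph 5)? no; Tier VI Facility (paragraph 8)? yes — 1 of 3 hold (need ≥2) → not satisfied.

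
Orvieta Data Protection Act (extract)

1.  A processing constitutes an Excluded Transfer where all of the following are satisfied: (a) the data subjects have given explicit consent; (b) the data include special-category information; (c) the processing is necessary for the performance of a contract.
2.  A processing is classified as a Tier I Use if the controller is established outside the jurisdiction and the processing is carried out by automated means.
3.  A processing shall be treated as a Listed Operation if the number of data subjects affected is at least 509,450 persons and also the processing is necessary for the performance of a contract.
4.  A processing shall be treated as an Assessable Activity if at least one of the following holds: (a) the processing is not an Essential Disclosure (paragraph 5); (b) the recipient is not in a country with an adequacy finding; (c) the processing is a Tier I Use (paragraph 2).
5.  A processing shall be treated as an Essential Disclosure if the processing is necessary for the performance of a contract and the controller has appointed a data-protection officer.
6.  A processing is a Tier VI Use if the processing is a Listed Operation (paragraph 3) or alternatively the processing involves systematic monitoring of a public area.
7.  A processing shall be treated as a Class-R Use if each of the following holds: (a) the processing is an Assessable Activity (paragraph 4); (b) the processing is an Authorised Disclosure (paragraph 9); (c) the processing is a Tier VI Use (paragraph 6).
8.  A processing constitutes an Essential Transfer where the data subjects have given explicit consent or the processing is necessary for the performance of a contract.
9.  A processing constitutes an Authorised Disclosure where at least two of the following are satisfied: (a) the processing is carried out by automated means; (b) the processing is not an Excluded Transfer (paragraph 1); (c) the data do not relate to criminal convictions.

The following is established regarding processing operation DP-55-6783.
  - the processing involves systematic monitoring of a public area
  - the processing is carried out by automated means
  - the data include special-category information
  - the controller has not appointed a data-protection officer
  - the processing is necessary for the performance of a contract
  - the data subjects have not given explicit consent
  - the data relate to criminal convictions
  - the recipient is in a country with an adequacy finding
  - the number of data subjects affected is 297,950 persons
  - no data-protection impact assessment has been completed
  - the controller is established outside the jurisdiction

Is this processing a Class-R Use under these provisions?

Yes

paragraph 5 — Essential Disclosure: [the processing is necessary for the performance of a contract? yes] AND [the controller has appointed a data-protection officer? no] → not satisfied.
paragraph 2 — Tier I Use: [the controller is established outside the jurisdiction? yes] AND [the processing is carried out by automated means? yes] → satisfied.
paragraph 4 — Assessable Activity: [not an Essential Disclosure (paragraph 5)? yes] OR [the recipient is not in a country with an adequacy finding? no] OR [Tier I Use (paragraph 2)? yes] → satisfied.
paragraph 1 — Excluded Transfer: [the data subjects have given explicit consent? no] AND [the data include special-category information? yes] AND [the processing is necessary for the performance of a contract? yes] → not satisfied.
paragraph 9 — Authorised Disclosure: the processing is carried out by automated means? yes; not an Excluded Transfer (paragraph 1)? yes; the data do not relate to criminal convictions? no — 2 of 3 hold (need ≥2) → satisfied.
paragraph 3 — Listed Operation: [number of data subjects affected: 297,950 persons ≥ 509,450 persons? no] AND [the processing is necessary for the performance of a contract? yes] → not satisfied.
paragraph 6 — Tier VI Use: [Listed Operation (paragraph 3)? no] OR [the processing involves systematic monitoring of a public area? yes] → satisfied.
paragraph 7 — Class-R Use: [Assessable Activity (paragraph 4)? yes] AND [Authorised Disclosure (paragraph 9)? yes] AND [Tier VI Use (paragraph 6)? yes] → satisfied.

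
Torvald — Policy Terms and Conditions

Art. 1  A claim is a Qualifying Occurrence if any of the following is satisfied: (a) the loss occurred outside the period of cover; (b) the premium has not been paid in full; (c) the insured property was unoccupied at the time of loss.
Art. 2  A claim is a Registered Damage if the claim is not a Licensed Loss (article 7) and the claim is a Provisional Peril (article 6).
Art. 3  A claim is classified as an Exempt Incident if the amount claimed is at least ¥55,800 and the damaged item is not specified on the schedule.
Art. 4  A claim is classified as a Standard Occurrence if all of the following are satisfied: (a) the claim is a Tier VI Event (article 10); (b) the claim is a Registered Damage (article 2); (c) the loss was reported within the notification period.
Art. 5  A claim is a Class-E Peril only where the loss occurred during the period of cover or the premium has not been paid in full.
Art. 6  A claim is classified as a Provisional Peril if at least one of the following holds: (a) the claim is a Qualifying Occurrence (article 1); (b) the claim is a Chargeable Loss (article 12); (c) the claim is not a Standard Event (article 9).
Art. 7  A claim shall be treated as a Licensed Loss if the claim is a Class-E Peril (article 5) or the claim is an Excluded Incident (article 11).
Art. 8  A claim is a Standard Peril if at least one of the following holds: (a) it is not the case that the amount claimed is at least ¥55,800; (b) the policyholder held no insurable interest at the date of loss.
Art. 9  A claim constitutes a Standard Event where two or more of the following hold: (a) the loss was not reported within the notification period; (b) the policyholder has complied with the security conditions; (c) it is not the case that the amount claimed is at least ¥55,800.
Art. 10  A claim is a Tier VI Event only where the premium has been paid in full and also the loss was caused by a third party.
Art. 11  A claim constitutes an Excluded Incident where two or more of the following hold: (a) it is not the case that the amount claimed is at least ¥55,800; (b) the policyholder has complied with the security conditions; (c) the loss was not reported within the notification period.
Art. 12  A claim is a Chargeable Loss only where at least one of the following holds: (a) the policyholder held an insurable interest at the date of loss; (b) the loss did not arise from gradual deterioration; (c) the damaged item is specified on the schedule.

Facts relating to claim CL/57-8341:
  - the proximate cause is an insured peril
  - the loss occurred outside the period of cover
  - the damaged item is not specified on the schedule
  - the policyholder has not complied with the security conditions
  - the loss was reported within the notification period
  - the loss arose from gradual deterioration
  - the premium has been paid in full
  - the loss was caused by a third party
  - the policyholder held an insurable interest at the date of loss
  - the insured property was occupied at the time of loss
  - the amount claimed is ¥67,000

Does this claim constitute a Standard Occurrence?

Yes

article 10 — Tier VI Event: [the premium has been paid in full? yes] AND [the loss was caused by a third party? yes] → satisfied.
article 5 — Class-E Peril: [the loss occurred during the period of cover? no] OR [the premium has not been paid in full? no] → not satisfied.
article 11 — Excluded Incident: amount claimed: ¥67,000 ≥ ¥55,800? yes, so negated condition no; the policyholder has complied with the security conditions? no; the loss was not reported within the notification period? no — 0 of 3 hold (need ≥2) → not satisfied.
article 7 — Licensed Loss: [Class-E Peril (article 5)? no] OR [Excluded Incident (article 11)? no] → not satisfied.
article 1 — Qualifying Occurrence: [the loss occurred outside the period of cover? yes] OR [the premium has not been paid in full? no] OR [the insured property was unoccupied at the time of loss? no] → satisfied.
article 12 — Chargeable Loss: [the policyholder held an insurable interest at the date of loss? yes] OR [the loss did not arise from gradual deterioration? no] OR [the damaged item is specified on the schedule? no] → satisfied.
article 9 — Standard Event: the loss was not reported within the notification period? no; the policyholder has complied with the security conditions? no; amount claimed: ¥67,000 ≥ ¥55,800? yes, so negated condition no — 0 of 3 hold (need ≥2) → not satisfied.
article 6 — Provisional Peril: [Qualifying Occurrence (article 1)? yes] OR [Chargeable Loss (article 12)? yes] OR [not a Standard Event (article 9)? yes] → satisfied.
article 2 — Registered Damage: [not a Licensed Loss (article 7)? yes] AND [Provisional Peril (article 6)? yes] → satisfied.
article 4 — Standard Occurrence: [Tier VI Event (article 10)? yes] AND [Registered Damage (article 2)? yes] AND [the loss was reported within the notification period? yes] → satisfied.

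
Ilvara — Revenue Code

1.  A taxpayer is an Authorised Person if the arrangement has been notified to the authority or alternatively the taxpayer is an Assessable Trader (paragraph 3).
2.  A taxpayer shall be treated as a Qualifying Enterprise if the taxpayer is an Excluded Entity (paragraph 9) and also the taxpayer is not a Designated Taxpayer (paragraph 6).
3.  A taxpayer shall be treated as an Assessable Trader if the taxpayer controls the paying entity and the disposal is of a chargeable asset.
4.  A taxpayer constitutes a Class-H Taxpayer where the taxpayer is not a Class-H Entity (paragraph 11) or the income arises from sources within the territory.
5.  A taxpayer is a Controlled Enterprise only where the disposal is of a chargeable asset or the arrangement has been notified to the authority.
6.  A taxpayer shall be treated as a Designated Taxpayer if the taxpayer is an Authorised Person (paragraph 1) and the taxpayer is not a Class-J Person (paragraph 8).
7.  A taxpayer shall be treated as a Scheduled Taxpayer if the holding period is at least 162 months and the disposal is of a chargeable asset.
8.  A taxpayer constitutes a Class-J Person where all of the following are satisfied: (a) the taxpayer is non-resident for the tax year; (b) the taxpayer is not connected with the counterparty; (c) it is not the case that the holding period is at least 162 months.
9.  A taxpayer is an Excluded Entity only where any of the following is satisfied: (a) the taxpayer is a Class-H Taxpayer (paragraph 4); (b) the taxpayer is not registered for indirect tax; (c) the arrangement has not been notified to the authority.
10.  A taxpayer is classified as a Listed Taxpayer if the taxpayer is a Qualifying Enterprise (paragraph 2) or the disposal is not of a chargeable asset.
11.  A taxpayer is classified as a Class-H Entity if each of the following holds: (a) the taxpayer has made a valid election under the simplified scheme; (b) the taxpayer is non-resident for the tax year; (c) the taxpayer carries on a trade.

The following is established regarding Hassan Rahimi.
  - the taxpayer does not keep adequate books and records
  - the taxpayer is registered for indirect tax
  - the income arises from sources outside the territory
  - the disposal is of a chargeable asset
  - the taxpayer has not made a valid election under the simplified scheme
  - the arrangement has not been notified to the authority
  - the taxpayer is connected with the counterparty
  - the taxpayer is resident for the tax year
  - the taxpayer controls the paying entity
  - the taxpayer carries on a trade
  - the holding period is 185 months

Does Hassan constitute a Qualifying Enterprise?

No

paragraph 11 — Class-H Entity: [the taxpayer has made a valid election under the simplified scheme? no] AND [the taxpayer is non-resident for the tax year? no] AND [the taxpayer carries on a trade? yes] → not satisfied.
paragraph 4 — Class-H Taxpayer: [not a Class-H Entity (paragraph 11)? yes] OR [the income arises from sources within the territory? no] → satisfied.
paragraph 9 — Excluded Entity: [Class-H Taxpayer (paragraph 4)? yes] OR [the taxpayer is not registered for indirect tax? no] OR [the arrangement has not been notified to the authority? yes] → satisfied.
paragraph 3 — Assessable Trader: [the taxpayer controls the paying entity? yes] AND [the disposal is of a chargeable asset? yes] → satisfied.
paragraph 1 — Authorised Person: [the arrangement has been notified to the authority? no] OR [Assessable Trader (paragraph 3)? yes] → satisfied.
paragraph 8 — Class-J Person: [the taxpayer is non-resident for the tax year? no] AND [the taxpayer is not connected with the counterparty? no] AND [holding period: 185 months ≥ 162 months? yes, so negated condition no] → not satisfied.
paragraph 6 — Designated Taxpayer: [Authorised Person (paragraph 1)? yes] AND [not a Class-J Person (paragraph 8)? yes] → satisfied.
paragraph 2 — Qualifying Enterprise: [Excluded Entity (paragraph 9)? yes] AND [not a Designated Taxpayer (paragraph 6)? no] → not satisfied.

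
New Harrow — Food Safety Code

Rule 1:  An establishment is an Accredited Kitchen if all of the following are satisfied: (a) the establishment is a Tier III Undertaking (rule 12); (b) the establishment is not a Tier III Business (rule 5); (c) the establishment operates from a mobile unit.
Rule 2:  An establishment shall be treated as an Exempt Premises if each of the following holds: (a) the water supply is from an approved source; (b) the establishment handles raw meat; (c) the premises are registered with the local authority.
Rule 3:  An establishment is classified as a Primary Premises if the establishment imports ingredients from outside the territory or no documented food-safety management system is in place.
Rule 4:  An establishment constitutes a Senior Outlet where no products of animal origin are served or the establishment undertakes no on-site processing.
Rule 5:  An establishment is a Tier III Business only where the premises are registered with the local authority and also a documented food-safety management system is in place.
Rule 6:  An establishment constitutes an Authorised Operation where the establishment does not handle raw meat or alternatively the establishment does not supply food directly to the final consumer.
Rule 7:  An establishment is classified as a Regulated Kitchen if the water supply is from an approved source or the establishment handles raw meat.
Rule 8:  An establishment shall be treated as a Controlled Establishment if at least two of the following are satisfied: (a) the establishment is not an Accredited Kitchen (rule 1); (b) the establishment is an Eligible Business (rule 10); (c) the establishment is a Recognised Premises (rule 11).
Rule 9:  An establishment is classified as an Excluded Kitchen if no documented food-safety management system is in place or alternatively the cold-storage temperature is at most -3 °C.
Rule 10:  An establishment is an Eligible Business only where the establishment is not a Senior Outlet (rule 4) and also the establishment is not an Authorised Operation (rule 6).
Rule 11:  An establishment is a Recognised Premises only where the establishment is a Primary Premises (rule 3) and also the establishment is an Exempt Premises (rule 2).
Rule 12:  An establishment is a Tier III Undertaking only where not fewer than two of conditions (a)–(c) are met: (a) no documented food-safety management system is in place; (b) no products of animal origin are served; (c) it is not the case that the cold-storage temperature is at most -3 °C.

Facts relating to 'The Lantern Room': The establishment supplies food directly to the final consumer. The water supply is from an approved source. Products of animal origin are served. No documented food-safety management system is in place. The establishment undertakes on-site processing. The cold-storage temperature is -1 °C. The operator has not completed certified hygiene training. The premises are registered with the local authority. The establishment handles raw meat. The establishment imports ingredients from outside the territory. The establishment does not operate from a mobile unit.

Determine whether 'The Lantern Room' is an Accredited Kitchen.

rule 12 — Tier III Undertaking: no documented food-safety management system is in place? yes; no products of animal origin are served? no; cold-storage temperature: -1 °C ≤ -3 °C? no, so negated condition yes — 2 of 3 hold (need ≥2) → satisfied.
rule 5 — Tier III Business: [the premises are registered with the local authority? yes] AND [a documented food-safety management system is in place? no] → not satisfied.
rule 1 — Accredited Kitchen: [Tier III Undertaking (rule 12)? yes] AND [not a Tier III Business (rule 5)? yes] AND [the establishment operates from a mobile unit? no] → not satisfied.

No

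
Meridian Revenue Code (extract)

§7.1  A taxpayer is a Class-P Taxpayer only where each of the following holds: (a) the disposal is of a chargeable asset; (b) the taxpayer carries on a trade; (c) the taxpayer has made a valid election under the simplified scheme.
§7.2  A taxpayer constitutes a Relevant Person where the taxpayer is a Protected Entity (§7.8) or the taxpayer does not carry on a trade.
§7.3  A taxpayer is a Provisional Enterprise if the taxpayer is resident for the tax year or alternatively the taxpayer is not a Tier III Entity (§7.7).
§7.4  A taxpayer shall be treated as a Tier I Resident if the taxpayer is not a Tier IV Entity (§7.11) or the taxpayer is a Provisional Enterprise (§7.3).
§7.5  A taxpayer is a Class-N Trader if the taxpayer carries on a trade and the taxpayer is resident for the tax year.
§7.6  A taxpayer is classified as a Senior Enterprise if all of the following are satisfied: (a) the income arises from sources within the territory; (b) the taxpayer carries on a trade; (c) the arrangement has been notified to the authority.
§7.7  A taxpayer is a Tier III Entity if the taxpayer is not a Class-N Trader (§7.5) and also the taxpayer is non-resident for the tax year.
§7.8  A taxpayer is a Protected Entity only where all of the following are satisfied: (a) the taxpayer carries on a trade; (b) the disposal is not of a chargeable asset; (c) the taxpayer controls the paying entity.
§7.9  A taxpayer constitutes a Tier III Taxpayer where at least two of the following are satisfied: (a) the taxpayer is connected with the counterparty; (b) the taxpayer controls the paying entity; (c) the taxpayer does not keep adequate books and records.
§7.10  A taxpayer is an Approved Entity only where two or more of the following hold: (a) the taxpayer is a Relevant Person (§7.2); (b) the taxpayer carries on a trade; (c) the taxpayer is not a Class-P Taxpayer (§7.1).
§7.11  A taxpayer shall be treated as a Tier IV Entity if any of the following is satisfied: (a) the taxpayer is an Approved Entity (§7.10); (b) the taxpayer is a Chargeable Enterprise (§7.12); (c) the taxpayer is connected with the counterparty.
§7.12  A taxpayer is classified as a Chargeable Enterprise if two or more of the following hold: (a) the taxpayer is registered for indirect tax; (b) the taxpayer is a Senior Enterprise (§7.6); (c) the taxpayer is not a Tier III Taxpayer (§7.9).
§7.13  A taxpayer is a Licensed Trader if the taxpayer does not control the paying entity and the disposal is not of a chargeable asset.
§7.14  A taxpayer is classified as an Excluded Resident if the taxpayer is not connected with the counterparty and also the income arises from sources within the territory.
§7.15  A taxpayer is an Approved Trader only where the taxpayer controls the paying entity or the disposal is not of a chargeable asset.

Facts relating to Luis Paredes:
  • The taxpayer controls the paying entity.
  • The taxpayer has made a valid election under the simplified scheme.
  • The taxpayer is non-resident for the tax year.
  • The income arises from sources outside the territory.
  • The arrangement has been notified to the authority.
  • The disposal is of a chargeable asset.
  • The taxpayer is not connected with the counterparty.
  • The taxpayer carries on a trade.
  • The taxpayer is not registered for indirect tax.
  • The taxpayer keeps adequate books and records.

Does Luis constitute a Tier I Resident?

Yes

§7.8 — Protected Entity: [the taxpayer carries on a trade? yes] AND [the disposal is not of a chargeable asset? no] AND [the taxpayer controls the paying entity? yes] → not satisfied.
§7.2 — Relevant Person: [Protected Entity (§7.8)? no] OR [the taxpayer does not carry on a trade? no] → not satisfied.
§7.1 — Class-P Taxpayer: [the disposal is of a chargeable asset? yes] AND [the taxpayer carries on a trade? yes] AND [the taxpayer has made a valid election under the simplified scheme? yes] → satisfied.
§7.10 — Approved Entity: Relevant Person (§7.2)? no; the taxpayer carries on a trade? yes; not a Class-P Taxpayer (§7.1)? no — 1 of 3 hold (need ≥2) → not satisfied.
§7.6 — Senior Enterprise: [the income arises from sources within the territory? no] AND [the taxpayer carries on a trade? yes] AND [the arrangement has been notified to the authority? yes] → not satisfied.
§7.9 — Tier III Taxpayer: the taxpayer is connected with the counterparty? no; the taxpayer controls the paying entity? yes; the taxpayer does not keep adequate books and records? no — 1 of 3 hold (need ≥2) → not satisfied.
§7.12 — Chargeable Enterprise: the taxpayer is registered for indirect tax? no; Senior Enterprise (§7.6)? no; not a Tier III Taxpayer (§7.9)? yes — 1 of 3 hold (need ≥2) → not satisfied.
§7.11 — Tier IV Entity: [Approved Entity (§7.10)? no] OR [Chargeable Enterprise (§7.12)? no] OR [the taxpayer is connected with the counterparty? no] → not satisfied.
§7.5 — Class-N Trader: [the taxpayer carries on a trade? yes] AND [the taxpayer is resident for the tax year? no] → not satisfied.
§7.7 — Tier III Entity: [not a Class-N Trader (§7.5)? yes] AND [the taxpayer is non-resident for the tax year? yes] → satisfied.
§7.3 — Provisional Enterprise: [the taxpayer is resident for the tax year? no] OR [not a Tier III Entity (§7.7)? no] → not satisfied.
§7.4 — Tier I Resident: [not a Tier IV Entity (§7.11)? yes] OR [Provisional Enterprise (§7.3)? no] → satisfied.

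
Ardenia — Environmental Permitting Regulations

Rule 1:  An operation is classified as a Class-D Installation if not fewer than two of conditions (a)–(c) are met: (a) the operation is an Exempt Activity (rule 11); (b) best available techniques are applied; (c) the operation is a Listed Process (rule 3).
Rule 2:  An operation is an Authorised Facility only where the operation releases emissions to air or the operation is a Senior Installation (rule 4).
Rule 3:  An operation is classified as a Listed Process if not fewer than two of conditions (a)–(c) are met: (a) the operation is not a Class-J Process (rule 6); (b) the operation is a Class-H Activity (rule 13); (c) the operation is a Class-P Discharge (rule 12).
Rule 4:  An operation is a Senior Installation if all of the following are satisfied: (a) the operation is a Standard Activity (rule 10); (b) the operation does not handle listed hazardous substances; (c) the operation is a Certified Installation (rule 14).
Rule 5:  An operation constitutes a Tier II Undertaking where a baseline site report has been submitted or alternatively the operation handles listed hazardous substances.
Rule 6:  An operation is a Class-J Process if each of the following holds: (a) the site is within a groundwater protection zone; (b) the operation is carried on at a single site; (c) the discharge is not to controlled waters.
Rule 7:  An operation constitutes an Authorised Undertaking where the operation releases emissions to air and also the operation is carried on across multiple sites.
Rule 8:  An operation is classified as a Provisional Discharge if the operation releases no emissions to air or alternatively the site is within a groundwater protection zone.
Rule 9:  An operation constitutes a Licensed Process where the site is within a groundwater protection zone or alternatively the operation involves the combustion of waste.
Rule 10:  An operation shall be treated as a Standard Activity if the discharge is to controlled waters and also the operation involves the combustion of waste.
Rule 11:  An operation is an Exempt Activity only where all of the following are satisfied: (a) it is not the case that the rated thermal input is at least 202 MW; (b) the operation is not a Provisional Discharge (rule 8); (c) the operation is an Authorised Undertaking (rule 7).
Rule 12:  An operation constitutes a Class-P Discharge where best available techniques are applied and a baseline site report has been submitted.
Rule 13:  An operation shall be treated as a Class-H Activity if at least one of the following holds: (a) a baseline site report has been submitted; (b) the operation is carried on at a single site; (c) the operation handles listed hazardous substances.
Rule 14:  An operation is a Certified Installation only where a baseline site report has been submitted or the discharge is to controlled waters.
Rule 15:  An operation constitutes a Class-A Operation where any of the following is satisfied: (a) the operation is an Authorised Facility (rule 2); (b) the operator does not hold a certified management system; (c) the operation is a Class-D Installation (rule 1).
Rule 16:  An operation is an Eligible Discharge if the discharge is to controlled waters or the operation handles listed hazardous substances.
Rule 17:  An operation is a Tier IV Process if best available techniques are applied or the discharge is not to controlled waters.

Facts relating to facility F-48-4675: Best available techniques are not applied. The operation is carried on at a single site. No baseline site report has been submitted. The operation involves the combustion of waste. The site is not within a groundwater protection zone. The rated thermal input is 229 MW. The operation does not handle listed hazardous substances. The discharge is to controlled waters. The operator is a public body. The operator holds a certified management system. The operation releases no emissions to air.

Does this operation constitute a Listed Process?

Yes

rule 6 — Class-J Process: [the site is within a groundwater protection zone? no] AND [the operation is carried on at a single site? yes] AND [the discharge is not to controlled waters? no] → not satisfied.
rule 13 — Class-H Activity: [a baseline site report has been submitted? no] OR [the operation is carried on at a single site? yes] OR [the operation handles listed hazardous substances? no] → satisfied.
rule 12 — Class-P Discharge: [best available techniques are applied? no] AND [a baseline site report has been submitted? no] → not satisfied.
rule 3 — Listed Process: not a Class-J Process (rule 6)? yes; Class-H Activity (rule 13)? yes; Class-P Discharge (rule 12)? no — 2 of 3 hold (need ≥2) → satisfied.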